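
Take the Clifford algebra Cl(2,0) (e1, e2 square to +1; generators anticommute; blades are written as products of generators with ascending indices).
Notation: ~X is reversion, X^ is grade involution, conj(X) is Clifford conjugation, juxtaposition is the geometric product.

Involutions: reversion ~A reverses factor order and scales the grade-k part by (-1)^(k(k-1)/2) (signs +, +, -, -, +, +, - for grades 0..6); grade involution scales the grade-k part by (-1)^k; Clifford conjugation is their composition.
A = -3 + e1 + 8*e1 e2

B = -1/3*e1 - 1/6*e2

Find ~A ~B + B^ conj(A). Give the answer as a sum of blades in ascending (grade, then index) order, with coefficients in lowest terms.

first term: -1/3 + 7/3*e1 - 13/6*e2 - 1/6*e1 e2
second term: -1/3 + 1/3*e1 - 19/6*e2 + 1/6*e1 e2
Answer: -2/3 + 8/3*e1 - 16/3*e2


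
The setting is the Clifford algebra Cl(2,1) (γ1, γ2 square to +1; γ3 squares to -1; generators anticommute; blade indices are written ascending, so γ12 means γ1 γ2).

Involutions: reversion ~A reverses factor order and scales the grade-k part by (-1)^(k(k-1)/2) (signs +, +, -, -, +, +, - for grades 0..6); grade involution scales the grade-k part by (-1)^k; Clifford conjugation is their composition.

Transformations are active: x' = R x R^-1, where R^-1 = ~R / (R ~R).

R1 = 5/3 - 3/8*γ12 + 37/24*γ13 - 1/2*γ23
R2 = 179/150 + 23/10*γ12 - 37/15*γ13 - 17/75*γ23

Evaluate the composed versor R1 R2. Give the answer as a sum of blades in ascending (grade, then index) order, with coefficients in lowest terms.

Distribute over the terms of R1 (each basis-blade product reordered to ascending indices, repeated generators contracted through their squares):
(5/3) R2 = 179/90 + 23/6*γ12 - 37/9*γ13 - 17/45*γ23
(-3/8*γ12) R2 = 69/80 - 179/400*γ12 + 17/200*γ13 - 37/40*γ23
(37/24*γ13) R2 = -1369/360 - 629/1800*γ12 + 6623/3600*γ13 + 851/240*γ23
(-1/2*γ23) R2 = 17/150 - 37/30*γ12 + 23/20*γ13 - 179/300*γ23
Summing the partial products and collecting blades:
Answer: -3017/3600 + 6491/3600*γ12 - 3731/3600*γ13 + 5927/3600*γ23


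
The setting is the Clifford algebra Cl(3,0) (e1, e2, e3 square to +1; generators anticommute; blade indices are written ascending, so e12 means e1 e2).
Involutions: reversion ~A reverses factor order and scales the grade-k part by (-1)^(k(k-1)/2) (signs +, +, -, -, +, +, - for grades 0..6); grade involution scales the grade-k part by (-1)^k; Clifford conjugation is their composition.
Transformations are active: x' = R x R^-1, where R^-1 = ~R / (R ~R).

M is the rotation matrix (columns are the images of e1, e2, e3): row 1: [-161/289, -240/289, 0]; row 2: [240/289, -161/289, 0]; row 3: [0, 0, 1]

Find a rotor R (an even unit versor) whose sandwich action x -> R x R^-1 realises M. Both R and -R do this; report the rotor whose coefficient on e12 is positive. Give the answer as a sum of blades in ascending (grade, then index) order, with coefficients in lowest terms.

Method: write R = a + b12*e12 + b13*e13 + b23*e23 with a^2 + b12^2 + b13^2 + b23^2 = 1 (so R^-1 = ~R). Expanding the columns R e_j ~R gives tr M = 4a^2 - 1 and, from the antisymmetric part, M21 - M12 = -4a*b12, M13 - M31 = 4a*b13, M32 - M23 = -4a*b23.
Here tr M = -33/289, so a^2 = (1 + tr M)/4 = 64/289 and a = ±8/17. Taking a = 8/17: M21 - M12 = 480/289, M13 - M31 = 0, M32 - M23 = 0, giving b12 = -15/17, b13 = 0, b23 = 0, i.e. R = 8/17 - 15/17*e12.
Its e12 coefficient is negative, so report the other preimage -R.
Answer: -8/17 + 15/17*e12. Uniqueness: Spin(3) -> SO(3) maps R and -R to the same rotation of trace -33/289; fixing the sign of the e12 coefficient removes the ambiguity.


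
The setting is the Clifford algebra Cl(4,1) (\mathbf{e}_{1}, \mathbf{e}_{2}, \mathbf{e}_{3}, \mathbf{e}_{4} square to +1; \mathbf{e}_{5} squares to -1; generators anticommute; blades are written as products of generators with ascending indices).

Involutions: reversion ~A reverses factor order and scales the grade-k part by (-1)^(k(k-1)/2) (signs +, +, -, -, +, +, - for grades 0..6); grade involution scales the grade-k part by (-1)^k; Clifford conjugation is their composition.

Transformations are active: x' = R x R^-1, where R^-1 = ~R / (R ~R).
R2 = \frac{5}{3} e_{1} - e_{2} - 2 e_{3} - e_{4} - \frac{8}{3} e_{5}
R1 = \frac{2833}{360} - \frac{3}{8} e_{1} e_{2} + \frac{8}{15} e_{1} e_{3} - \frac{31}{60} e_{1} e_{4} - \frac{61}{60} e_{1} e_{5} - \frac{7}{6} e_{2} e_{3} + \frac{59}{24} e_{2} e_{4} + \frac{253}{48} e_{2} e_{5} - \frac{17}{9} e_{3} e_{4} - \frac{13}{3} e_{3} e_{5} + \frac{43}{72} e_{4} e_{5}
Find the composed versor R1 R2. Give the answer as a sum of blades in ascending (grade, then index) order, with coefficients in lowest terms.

Distribute over the terms of R2 (each basis-blade product reordered to ascending indices, repeated generators contracted through their squares):
R1 (\frac{5}{3} e_{1}) = \frac{2833}{216} e_{1} + \frac{5}{8} e_{2} - \frac{8}{9} e_{3} + \frac{31}{36} e_{4} + \frac{61}{36} e_{5} - \frac{35}{18} e_{1} e_{2} e_{3} + \frac{295}{72} e_{1} e_{2} e_{4} + \frac{1265}{144} e_{1} e_{2} e_{5} - \frac{85}{27} e_{1} e_{3} e_{4} - \frac{65}{9} e_{1} e_{3} e_{5} + \frac{215}{216} e_{1} e_{4} e_{5}
R1 (-e_{2}) = \frac{3}{8} e_{1} - \frac{2833}{360} e_{2} - \frac{7}{6} e_{3} + \frac{59}{24} e_{4} + \frac{253}{48} e_{5} + \frac{8}{15} e_{1} e_{2} e_{3} - \frac{31}{60} e_{1} e_{2} e_{4} - \frac{61}{60} e_{1} e_{2} e_{5} + \frac{17}{9} e_{2} e_{3} e_{4} + \frac{13}{3} e_{2} e_{3} e_{5} - \frac{43}{72} e_{2} e_{4} e_{5}
R1 (-2 e_{3}) = -\frac{16}{15} e_{1} + \frac{7}{3} e_{2} - \frac{2833}{180} e_{3} - \frac{34}{9} e_{4} - \frac{26}{3} e_{5} + \frac{3}{4} e_{1} e_{2} e_{3} - \frac{31}{30} e_{1} e_{3} e_{4} - \frac{61}{30} e_{1} e_{3} e_{5} + \frac{59}{12} e_{2} e_{3} e_{4} + \frac{253}{24} e_{2} e_{3} e_{5} - \frac{43}{36} e_{3} e_{4} e_{5}
R1 (-e_{4}) = \frac{31}{60} e_{1} - \frac{59}{24} e_{2} + \frac{17}{9} e_{3} - \frac{2833}{360} e_{4} + \frac{43}{72} e_{5} + \frac{3}{8} e_{1} e_{2} e_{4} - \frac{8}{15} e_{1} e_{3} e_{4} - \frac{61}{60} e_{1} e_{4} e_{5} + \frac{7}{6} e_{2} e_{3} e_{4} + \frac{253}{48} e_{2} e_{4} e_{5} - \frac{13}{3} e_{3} e_{4} e_{5}
R1 (-\frac{8}{3} e_{5}) = -\frac{122}{45} e_{1} + \frac{253}{18} e_{2} - \frac{104}{9} e_{3} + \frac{43}{27} e_{4} - \frac{2833}{135} e_{5} + e_{1} e_{2} e_{5} - \frac{64}{45} e_{1} e_{3} e_{5} + \frac{62}{45} e_{1} e_{4} e_{5} + \frac{28}{9} e_{2} e_{3} e_{5} - \frac{59}{9} e_{2} e_{4} e_{5} + \frac{136}{27} e_{3} e_{4} e_{5}
Summing the partial products and collecting blades:
Answer: \frac{1381}{135} e_{1} + \frac{2407}{360} e_{2} - \frac{4943}{180} e_{3} - \frac{3637}{540} e_{4} - \frac{47713}{2160} e_{5} - \frac{119}{180} e_{1} e_{2} e_{3} + \frac{178}{45} e_{1} e_{2} e_{4} + \frac{6313}{720} e_{1} e_{2} e_{5} - \frac{1273}{270} e_{1} e_{3} e_{4} - \frac{961}{90} e_{1} e_{3} e_{5} + \frac{293}{216} e_{1} e_{4} e_{5} + \frac{287}{36} e_{2} e_{3} e_{4} + \frac{1295}{72} e_{2} e_{3} e_{5} - \frac{271}{144} e_{2} e_{4} e_{5} - \frac{53}{108} e_{3} e_{4} e_{5}


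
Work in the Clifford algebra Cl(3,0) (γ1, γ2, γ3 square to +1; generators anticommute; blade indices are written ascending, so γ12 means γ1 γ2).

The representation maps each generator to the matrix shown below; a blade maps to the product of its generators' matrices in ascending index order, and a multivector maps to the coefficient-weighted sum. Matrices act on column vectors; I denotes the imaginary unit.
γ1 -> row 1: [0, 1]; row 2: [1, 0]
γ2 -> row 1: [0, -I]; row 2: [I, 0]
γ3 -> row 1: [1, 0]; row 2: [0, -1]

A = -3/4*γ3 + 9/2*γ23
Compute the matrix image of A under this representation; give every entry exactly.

Bivector images (products of the table entries): rho(γ23) = rho(γ2)rho(γ3) = row 1: [0, I]; row 2: [I, 0].
M = (-3/4)*rho(γ3) + (9/2)*rho(γ23), summed entrywise:
Answer: row 1: [-3/4, 9*I/2]; row 2: [9*I/2, 3/4]


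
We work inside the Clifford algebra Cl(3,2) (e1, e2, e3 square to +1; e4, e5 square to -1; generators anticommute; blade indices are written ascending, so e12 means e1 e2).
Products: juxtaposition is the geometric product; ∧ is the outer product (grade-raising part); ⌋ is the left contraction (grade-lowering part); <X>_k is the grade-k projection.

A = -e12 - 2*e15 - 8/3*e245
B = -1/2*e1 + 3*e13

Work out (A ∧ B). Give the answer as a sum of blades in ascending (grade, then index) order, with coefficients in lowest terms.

step 1: -4/3*e1245 + 8*e12345
Answer: -4/3*e1245 + 8*e12345


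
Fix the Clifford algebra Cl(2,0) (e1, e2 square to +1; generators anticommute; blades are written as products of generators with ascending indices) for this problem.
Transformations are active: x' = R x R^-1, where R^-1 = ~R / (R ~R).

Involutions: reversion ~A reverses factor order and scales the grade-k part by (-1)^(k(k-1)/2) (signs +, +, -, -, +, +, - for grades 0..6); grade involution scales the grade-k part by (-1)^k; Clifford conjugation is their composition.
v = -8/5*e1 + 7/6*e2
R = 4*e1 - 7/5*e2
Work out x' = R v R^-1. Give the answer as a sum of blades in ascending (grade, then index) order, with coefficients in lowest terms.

~R = 4*e1 - 7/5*e2, and R ~R = 449/25, so R^-1 = ~R / (449/25).
R v = -241/30 + 182/75*e1 e2
Answer: -13324/6735*e1 + 77/898*e2


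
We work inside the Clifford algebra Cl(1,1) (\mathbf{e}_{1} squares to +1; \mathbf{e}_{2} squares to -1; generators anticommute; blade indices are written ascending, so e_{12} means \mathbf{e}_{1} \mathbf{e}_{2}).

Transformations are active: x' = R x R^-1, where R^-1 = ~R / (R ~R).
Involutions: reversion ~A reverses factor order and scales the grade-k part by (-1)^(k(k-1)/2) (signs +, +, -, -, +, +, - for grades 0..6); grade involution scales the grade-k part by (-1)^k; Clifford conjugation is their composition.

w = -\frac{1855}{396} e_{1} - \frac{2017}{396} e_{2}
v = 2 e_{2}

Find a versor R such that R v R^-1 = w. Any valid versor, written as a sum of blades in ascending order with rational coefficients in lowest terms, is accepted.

Equal squares first: v^2 = w^2 = -4. Then v + w = -\frac{1855}{396} e_{1} - \frac{1225}{396} e_{2} is a versor taking v to w, provided it is invertible.
Answer: -\frac{1855}{396} e_{1} - \frac{1225}{396} e_{2}


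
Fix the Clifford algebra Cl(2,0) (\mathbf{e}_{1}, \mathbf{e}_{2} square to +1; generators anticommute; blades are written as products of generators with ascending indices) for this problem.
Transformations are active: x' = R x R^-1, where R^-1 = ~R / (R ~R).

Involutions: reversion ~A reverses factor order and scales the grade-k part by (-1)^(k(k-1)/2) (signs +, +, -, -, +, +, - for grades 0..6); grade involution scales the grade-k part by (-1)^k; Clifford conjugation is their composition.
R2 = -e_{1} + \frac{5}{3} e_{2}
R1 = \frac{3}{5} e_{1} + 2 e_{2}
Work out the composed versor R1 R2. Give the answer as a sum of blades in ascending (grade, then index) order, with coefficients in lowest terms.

Distribute over the terms of R1 (each basis-blade product reordered to ascending indices, repeated generators contracted through their squares):
(\frac{3}{5} e_{1}) R2 = -\frac{3}{5} + e_{1} e_{2}
(2 e_{2}) R2 = \frac{10}{3} + 2 e_{1} e_{2}
Summing the partial products and collecting blades:
Answer: \frac{41}{15} + 3 e_{1} e_{2}


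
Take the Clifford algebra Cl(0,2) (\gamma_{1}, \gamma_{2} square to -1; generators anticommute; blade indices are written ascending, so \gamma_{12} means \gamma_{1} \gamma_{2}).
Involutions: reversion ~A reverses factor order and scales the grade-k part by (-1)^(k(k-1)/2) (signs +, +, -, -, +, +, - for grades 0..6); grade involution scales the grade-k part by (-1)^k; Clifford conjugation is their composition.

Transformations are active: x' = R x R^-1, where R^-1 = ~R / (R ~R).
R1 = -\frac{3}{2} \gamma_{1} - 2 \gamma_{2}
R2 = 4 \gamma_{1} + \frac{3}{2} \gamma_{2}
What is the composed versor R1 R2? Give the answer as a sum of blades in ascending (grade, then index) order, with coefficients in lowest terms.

Distribute over the terms of R1 (each basis-blade product reordered to ascending indices, repeated generators contracted through their squares):
(-\frac{3}{2} \gamma_{1}) R2 = 6 - \frac{9}{4} \gamma_{12}
(-2 \gamma_{2}) R2 = 3 + 8 \gamma_{12}
Summing the partial products and collecting blades:
Answer: 9 + \frac{23}{4} \gamma_{12}


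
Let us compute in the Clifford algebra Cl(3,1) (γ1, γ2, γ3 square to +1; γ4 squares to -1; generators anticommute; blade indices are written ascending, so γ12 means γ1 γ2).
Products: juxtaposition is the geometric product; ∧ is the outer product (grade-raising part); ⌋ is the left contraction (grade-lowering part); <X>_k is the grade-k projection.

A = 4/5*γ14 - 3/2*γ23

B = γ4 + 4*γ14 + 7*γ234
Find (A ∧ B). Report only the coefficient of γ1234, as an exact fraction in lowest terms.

step 1: -3/2*γ234 - 6*γ1234
Answer: -6


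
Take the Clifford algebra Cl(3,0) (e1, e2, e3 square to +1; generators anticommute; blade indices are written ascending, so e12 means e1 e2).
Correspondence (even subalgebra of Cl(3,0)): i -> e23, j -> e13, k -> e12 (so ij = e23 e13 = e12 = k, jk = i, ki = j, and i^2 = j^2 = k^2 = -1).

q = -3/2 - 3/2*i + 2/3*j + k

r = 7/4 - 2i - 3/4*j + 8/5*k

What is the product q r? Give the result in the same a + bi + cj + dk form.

In blades: q = -3/2 + e12 + 2/3*e13 - 3/2*e23, r = 7/4 + 8/5*e12 - 3/4*e13 - 2*e23.
Distribute q over r term by term (generator squares from the signature, products reordered to ascending indices): (-3/2)*r = -21/8 - 12/5*e12 + 9/8*e13 + 3*e23; (e12)*r = -8/5 + 7/4*e12 - 2*e13 + 3/4*e23; (2/3*e13)*r = 1/2 + 4/3*e12 + 7/6*e13 + 16/15*e23; (-3/2*e23)*r = -3 + 9/8*e12 + 12/5*e13 - 21/8*e23.
Sum: -269/40 + 217/120*e12 + 323/120*e13 + 263/120*e23; translating back through the correspondence:
Answer: -269/40 + 263/120*i + 323/120*j + 217/120*k


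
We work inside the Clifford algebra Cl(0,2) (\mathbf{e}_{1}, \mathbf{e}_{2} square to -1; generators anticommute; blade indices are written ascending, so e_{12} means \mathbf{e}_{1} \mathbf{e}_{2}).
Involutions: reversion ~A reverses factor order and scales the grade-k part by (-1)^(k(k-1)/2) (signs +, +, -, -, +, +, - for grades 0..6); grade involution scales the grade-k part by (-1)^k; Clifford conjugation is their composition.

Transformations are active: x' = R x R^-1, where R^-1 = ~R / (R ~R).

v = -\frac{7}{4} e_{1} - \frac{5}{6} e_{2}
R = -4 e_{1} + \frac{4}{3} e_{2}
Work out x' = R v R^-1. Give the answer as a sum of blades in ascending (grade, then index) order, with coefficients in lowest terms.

~R = -4 e_{1} + \frac{4}{3} e_{2}, and R ~R = -\frac{160}{9}, so R^-1 = ~R / (-\frac{160}{9}).
R v = -\frac{53}{9} + \frac{17}{3} e_{12}
Answer: -\frac{9}{10} e_{1} + \frac{103}{60} e_{2}


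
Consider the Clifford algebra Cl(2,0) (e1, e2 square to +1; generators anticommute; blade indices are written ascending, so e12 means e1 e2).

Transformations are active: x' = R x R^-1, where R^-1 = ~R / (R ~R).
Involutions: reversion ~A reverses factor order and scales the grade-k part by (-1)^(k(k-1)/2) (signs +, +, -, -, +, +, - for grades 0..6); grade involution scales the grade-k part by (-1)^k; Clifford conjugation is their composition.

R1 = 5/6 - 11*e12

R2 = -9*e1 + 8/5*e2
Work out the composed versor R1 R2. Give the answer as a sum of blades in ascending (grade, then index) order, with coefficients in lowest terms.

Distribute over the terms of R1 (each basis-blade product reordered to ascending indices, repeated generators contracted through their squares):
(5/6) R2 = -15/2*e1 + 4/3*e2
(-11*e12) R2 = -88/5*e1 - 99*e2
Summing the partial products and collecting blades:
Answer: -251/10*e1 - 293/3*e2


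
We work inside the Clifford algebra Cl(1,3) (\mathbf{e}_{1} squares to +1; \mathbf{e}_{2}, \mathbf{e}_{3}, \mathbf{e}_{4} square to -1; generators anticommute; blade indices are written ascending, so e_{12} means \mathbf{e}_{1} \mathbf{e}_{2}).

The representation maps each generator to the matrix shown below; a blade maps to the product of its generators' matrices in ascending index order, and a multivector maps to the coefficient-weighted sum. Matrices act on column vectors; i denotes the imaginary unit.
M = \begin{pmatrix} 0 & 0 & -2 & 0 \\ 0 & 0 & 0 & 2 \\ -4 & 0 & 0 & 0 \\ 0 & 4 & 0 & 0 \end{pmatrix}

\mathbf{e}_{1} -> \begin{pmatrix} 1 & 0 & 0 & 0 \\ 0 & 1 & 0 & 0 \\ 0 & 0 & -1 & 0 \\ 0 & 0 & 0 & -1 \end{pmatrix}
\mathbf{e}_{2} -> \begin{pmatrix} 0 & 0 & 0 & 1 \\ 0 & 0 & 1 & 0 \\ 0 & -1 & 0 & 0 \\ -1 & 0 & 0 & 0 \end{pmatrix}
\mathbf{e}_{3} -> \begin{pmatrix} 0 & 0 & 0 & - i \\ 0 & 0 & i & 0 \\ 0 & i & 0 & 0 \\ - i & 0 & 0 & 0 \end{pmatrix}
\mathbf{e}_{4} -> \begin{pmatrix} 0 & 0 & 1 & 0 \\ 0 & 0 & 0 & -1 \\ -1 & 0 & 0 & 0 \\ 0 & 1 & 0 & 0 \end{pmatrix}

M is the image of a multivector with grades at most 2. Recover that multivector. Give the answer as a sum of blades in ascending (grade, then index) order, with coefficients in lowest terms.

Method: the blade images are trace-orthogonal — tr(rho(e_A) rho(e_B)^-1) = 4 if A = B and 0 otherwise — and rho(e_A)^-1 = (e_A)^2 * rho(e_A) with (e_A)^2 = +1 or -1, so the coefficient of e_A in the preimage is (e_A)^2 * tr(M rho(e_A))/4.
Nonzero projections over blades of grade <= 2: e_{4}: (e_{4})^2 = -1, tr(M rho(e_{4})) = -4, coefficient 1; e_{14}: (e_{14})^2 = +1, tr(M rho(e_{14})) = -12, coefficient -3. Every other blade of grade <= 2 projects to 0.
Answer: e_{4} - 3 e_{14}


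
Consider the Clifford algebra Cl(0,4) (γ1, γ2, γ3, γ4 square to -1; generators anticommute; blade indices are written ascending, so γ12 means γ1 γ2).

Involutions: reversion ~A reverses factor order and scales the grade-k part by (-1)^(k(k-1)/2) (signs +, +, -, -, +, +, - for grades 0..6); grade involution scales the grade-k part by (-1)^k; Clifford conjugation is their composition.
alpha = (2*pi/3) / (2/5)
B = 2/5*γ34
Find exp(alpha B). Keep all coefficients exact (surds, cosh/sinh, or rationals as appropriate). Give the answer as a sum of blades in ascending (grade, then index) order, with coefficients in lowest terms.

B^2 = (2/5)^2*(γ34)^2 = 4/25*(-1) = -4/25 (a basis 2-blade squares to minus the product of its generators' squares).
B^2 = -4/25 — the negative square puts this in the circular regime; l = 2/5, alpha*l = 2*pi/3, so exp(alpha B) = cos(2*pi/3) + (sin(2*pi/3)/(2/5))*B = -1/2 + (5*sqrt(3)/4)*B.
Answer: -1/2 + sqrt(3)/2*γ34


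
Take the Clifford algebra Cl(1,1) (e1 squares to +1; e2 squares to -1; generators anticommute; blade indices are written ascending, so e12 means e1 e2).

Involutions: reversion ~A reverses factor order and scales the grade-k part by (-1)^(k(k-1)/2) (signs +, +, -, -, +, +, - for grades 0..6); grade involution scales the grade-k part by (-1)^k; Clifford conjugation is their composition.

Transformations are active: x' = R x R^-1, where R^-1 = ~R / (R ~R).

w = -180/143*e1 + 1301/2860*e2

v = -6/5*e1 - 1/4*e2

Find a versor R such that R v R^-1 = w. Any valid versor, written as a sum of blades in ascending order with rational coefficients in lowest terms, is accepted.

A norm check does it: q(v) = q(w) = 551/400, hence R = v + w = -1758/715*e1 + 293/1430*e2 realises the map — parallel part kept, (v - w)/2 negated, v carried to w.
Answer: -1758/715*e1 + 293/1430*e2


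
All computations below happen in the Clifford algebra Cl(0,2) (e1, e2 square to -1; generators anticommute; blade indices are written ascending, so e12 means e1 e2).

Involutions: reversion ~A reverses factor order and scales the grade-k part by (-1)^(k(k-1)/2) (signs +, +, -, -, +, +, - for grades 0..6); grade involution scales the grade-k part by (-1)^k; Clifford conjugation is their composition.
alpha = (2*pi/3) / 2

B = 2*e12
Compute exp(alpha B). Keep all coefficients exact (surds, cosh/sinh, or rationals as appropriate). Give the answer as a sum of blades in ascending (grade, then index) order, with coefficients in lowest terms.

B^2 = (2)^2*(e12)^2 = 4*(-1) = -4 (a basis 2-blade squares to minus the product of its generators' squares).
B^2 = -4 — B^2 < 0, so the exponential closes trigonometrically: l = 2, alpha*l = 2*pi/3, so exp(alpha B) = cos(2*pi/3) + (sin(2*pi/3)/2)*B = -1/2 + (sqrt(3)/4)*B.
Answer: -1/2 + sqrt(3)/2*e12


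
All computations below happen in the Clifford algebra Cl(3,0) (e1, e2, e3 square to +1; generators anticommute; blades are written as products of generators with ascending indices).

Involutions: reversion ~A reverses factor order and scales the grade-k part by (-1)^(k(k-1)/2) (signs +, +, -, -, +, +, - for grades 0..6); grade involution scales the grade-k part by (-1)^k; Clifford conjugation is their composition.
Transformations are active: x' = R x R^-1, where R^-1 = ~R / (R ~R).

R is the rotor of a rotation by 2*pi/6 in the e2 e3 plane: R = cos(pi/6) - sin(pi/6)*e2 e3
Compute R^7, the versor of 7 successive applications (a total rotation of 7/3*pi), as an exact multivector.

Half-angle bookkeeping: 7 applications in e2 e3 add up to rotor phase 7*pi/6 = 7*pi/6, so R^7 = cos(7*pi/6) - sin(7*pi/6)*e2 e3.
cos(7*pi/6) = -sqrt(3)/2 and sin(7*pi/6) = -1/2, so R^7 = -sqrt(3)/2 + 1/2*e2 e3. The net rotation is 1/3*pi (after discarding 1 full turn, each of which contributes a factor -1 to the rotor); the rotor keeps the half-angle phase exactly.
Answer: -sqrt(3)/2 + 1/2*e2 e3


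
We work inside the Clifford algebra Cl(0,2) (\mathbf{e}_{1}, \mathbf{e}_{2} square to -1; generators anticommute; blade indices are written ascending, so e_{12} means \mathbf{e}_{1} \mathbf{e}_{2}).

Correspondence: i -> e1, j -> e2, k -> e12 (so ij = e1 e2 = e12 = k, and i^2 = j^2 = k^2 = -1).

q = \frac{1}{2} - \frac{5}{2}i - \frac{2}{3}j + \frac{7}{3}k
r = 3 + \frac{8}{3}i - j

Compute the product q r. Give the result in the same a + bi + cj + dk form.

In blades: q = \frac{1}{2} - \frac{5}{2} e_{1} - \frac{2}{3} e_{2} + \frac{7}{3} e_{12}, r = 3 + \frac{8}{3} e_{1} - e_{2}.
Distribute q over r term by term (generator squares from the signature, products reordered to ascending indices): (\frac{1}{2})*r = \frac{3}{2} + \frac{4}{3} e_{1} - \frac{1}{2} e_{2}; (-\frac{5}{2} e_{1})*r = \frac{20}{3} - \frac{15}{2} e_{1} + \frac{5}{2} e_{12}; (-\frac{2}{3} e_{2})*r = -\frac{2}{3} - 2 e_{2} + \frac{16}{9} e_{12}; (\frac{7}{3} e_{12})*r = \frac{7}{3} e_{1} + \frac{56}{9} e_{2} + 7 e_{12}.
Sum: \frac{15}{2} - \frac{23}{6} e_{1} + \frac{67}{18} e_{2} + \frac{203}{18} e_{12}; translating back through the correspondence:
Answer: \frac{15}{2} - \frac{23}{6}i + \frac{67}{18}j + \frac{203}{18}k


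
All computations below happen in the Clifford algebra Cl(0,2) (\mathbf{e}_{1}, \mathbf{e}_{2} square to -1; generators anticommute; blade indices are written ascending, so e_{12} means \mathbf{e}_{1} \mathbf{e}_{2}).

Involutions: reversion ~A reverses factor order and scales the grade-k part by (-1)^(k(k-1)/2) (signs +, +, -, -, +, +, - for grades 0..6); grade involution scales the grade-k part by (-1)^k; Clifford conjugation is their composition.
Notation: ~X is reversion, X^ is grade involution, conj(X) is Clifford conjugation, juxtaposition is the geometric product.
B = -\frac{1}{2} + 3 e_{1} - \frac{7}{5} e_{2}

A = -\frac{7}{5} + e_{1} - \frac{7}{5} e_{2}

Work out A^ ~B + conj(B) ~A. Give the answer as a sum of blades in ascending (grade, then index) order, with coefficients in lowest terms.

first term: \frac{283}{50} - \frac{37}{10} e_{1} + \frac{63}{50} e_{2} - \frac{14}{5} e_{12}
second term: \frac{283}{50} + \frac{37}{10} e_{1} - \frac{63}{50} e_{2} + \frac{14}{5} e_{12}
Answer: \frac{283}{25}


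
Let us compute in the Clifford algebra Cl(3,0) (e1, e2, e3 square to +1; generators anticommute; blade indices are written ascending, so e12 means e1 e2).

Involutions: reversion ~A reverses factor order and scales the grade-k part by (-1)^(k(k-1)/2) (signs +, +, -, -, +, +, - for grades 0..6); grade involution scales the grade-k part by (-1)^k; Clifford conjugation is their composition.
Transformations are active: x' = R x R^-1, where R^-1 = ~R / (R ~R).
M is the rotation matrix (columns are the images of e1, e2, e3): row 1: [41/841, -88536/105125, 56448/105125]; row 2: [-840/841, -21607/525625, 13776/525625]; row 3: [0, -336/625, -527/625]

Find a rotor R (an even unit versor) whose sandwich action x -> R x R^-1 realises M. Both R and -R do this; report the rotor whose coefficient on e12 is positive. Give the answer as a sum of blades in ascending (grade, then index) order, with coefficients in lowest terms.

Method: write R = a + b12*e12 + b13*e13 + b23*e23 with a^2 + b12^2 + b13^2 + b23^2 = 1 (so R^-1 = ~R). Expanding the columns R e_j ~R gives tr M = 4a^2 - 1 and, from the antisymmetric part, M21 - M12 = -4a*b12, M13 - M31 = 4a*b13, M32 - M23 = -4a*b23.
Here tr M = -439189/525625, so a^2 = (1 + tr M)/4 = 21609/525625 and a = ±147/725. Taking a = 147/725: M21 - M12 = -16464/105125, M13 - M31 = 56448/105125, M32 - M23 = -296352/525625, giving b12 = 28/145, b13 = 96/145, b23 = 504/725, i.e. R = 147/725 + 28/145*e12 + 96/145*e13 + 504/725*e23.
Its e12 coefficient is already positive.
Answer: 147/725 + 28/145*e12 + 96/145*e13 + 504/725*e23. Why the constraint matters: R and -R act identically through the sandwich — M has trace -439189/525625 either way — so only the sign condition on e12 picks one of the two preimages.


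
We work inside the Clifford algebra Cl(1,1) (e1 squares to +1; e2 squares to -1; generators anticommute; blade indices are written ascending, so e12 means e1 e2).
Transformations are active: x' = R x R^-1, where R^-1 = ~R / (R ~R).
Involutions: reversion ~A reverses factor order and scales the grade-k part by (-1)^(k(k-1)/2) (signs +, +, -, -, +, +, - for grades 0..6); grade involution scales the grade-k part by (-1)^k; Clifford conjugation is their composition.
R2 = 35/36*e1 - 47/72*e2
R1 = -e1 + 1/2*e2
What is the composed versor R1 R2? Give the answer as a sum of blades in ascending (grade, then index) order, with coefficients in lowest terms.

Distribute over the terms of R1 (each basis-blade product reordered to ascending indices, repeated generators contracted through their squares):
(-e1) R2 = -35/36 + 47/72*e12
(1/2*e2) R2 = 47/144 - 35/72*e12
Summing the partial products and collecting blades:
Answer: -31/48 + 1/6*e12


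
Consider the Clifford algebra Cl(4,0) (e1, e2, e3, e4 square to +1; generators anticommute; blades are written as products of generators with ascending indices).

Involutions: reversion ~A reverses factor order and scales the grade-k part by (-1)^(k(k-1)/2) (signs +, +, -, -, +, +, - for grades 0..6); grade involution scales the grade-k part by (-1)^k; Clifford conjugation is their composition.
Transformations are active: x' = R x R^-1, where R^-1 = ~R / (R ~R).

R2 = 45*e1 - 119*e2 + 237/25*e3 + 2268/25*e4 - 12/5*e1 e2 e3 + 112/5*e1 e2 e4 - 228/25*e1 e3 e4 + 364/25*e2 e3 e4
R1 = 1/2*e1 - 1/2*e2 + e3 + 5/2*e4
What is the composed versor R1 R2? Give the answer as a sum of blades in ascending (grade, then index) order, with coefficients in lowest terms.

Distribute over the terms of R1 (each basis-blade product reordered to ascending indices, repeated generators contracted through their squares):
(1/2*e1) R2 = 45/2 - 119/2*e1 e2 + 237/50*e1 e3 + 1134/25*e1 e4 - 6/5*e2 e3 + 56/5*e2 e4 - 114/25*e3 e4 + 182/25*e1 e2 e3 e4
(-1/2*e2) R2 = 119/2 + 45/2*e1 e2 - 6/5*e1 e3 + 56/5*e1 e4 - 237/50*e2 e3 - 1134/25*e2 e4 - 182/25*e3 e4 - 114/25*e1 e2 e3 e4
(e3) R2 = 237/25 - 12/5*e1 e2 - 45*e1 e3 + 228/25*e1 e4 + 119*e2 e3 - 364/25*e2 e4 + 2268/25*e3 e4 + 112/5*e1 e2 e3 e4
(5/2*e4) R2 = 1134/5 + 56*e1 e2 - 114/5*e1 e3 - 225/2*e1 e4 + 182/5*e2 e3 + 595/2*e2 e4 - 237/10*e3 e4 + 6*e1 e2 e3 e4
Summing the partial products and collecting blades:
Answer: 7957/25 + 83/5*e1 e2 - 3213/50*e1 e3 - 2341/50*e1 e4 + 7473/50*e2 e3 + 12439/50*e2 e4 + 2759/50*e3 e4 + 778/25*e1 e2 e3 e4


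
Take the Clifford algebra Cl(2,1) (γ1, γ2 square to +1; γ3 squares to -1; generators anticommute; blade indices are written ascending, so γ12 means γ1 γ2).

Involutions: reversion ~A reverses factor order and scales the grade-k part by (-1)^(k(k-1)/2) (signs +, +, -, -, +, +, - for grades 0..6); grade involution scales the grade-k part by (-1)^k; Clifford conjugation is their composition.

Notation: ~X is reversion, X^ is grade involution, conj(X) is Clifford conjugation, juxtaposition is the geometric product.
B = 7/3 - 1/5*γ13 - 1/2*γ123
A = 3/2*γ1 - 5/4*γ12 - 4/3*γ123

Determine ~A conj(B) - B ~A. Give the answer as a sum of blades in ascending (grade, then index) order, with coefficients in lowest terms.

first term: -2/3 + 7/2*γ1 - 4/15*γ2 + 37/40*γ3 + 35/12*γ12 - γ23 + 28/9*γ123
second term: -2/3 + 7/2*γ1 + 4/15*γ2 + 37/40*γ3 + 35/12*γ12 - γ23 + 28/9*γ123
Answer: -8/15*γ2


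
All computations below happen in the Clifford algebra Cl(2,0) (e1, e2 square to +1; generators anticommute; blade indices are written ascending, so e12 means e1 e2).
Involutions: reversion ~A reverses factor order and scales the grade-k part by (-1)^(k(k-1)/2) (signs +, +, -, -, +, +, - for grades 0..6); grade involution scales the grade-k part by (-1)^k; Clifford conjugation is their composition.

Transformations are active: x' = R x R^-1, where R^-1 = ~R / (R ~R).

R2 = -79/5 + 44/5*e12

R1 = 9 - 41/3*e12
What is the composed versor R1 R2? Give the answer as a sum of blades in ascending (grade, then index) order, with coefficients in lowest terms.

Distribute over the terms of R1 (each basis-blade product reordered to ascending indices, repeated generators contracted through their squares):
(9) R2 = -711/5 + 396/5*e12
(-41/3*e12) R2 = 1804/15 + 3239/15*e12
Summing the partial products and collecting blades:
Answer: -329/15 + 4427/15*e12


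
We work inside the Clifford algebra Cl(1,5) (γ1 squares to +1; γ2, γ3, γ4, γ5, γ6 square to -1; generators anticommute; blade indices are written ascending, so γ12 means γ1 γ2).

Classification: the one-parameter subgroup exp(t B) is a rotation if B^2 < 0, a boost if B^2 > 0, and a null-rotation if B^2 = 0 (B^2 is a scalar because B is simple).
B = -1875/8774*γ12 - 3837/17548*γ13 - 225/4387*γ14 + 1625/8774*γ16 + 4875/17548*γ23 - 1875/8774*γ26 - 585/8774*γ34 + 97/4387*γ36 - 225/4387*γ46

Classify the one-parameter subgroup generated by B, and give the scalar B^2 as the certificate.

B^2 term by term: the squares give (-1875/8774)^2*(γ12)^2 + (-3837/17548)^2*(γ13)^2 + (-225/4387)^2*(γ14)^2 + (1625/8774)^2*(γ16)^2 + (4875/17548)^2*(γ23)^2 + (-1875/8774)^2*(γ26)^2 + (-585/8774)^2*(γ34)^2 + (97/4387)^2*(γ36)^2 + (-225/4387)^2*(γ46)^2 = 3515625/76983076*(+1) + 14722569/307932304*(+1) + 50625/19245769*(+1) + 2640625/76983076*(+1) + 23765625/307932304*(-1) + 3515625/76983076*(-1) + 342225/76983076*(-1) + 9409/19245769*(-1) + 50625/19245769*(-1) = 0 (each basis 2-blade squares to minus the product of its generators' squares); cross terms between blades sharing an index anticommute and cancel; the commuting (index-disjoint) pairs give grade-4 terms 2*c*c'*(blade product), which cancel blade by blade — γ1234: 1096875/38491538 - 1096875/38491538 = 0; γ1236: -181875/19245769 - 7194375/76983076 + 7921875/76983076 = 0; γ1246: 421875/19245769 - 421875/19245769 = 0; γ1346: 863325/38491538 + 43650/19245769 - 950625/38491538 = 0; γ2346: -1096875/38491538 + 1096875/38491538 = 0 — confirming B is simple. So B^2 = 0.
Answer: null-rotation, certificate B^2 = 0. One invariant decides it: the square 0 survives every conjugation, and its sign is exactly the classification.


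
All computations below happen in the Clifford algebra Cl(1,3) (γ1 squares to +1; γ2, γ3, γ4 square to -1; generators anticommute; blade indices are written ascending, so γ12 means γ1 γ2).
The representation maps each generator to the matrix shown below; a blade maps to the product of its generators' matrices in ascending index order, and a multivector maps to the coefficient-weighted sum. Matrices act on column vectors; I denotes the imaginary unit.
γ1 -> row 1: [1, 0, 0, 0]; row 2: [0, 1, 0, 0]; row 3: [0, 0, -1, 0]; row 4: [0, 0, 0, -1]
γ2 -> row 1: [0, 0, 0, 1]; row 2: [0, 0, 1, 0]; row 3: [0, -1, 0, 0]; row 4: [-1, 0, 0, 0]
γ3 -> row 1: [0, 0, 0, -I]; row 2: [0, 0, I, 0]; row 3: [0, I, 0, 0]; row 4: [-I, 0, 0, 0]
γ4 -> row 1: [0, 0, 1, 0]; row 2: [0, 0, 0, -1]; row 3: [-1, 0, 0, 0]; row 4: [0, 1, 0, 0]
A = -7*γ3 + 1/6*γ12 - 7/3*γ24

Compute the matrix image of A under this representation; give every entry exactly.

Bivector images (products of the table entries): rho(γ12) = rho(γ1)rho(γ2) = row 1: [0, 0, 0, 1]; row 2: [0, 0, 1, 0]; row 3: [0, 1, 0, 0]; row 4: [1, 0, 0, 0]; rho(γ24) = rho(γ2)rho(γ4) = row 1: [0, 1, 0, 0]; row 2: [-1, 0, 0, 0]; row 3: [0, 0, 0, 1]; row 4: [0, 0, -1, 0].
M = (-7)*rho(γ3) + (1/6)*rho(γ12) + (-7/3)*rho(γ24), summed entrywise:
Answer: row 1: [0, -7/3, 0, 1/6 + 7*I]; row 2: [7/3, 0, 1/6 - 7*I, 0]; row 3: [0, 1/6 - 7*I, 0, -7/3]; row 4: [1/6 + 7*I, 0, 7/3, 0]


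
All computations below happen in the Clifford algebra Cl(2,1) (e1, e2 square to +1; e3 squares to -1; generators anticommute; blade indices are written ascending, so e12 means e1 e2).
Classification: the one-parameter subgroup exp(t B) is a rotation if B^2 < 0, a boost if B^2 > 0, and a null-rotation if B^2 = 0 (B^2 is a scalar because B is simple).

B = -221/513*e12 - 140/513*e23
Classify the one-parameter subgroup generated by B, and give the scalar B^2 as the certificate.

B^2 term by term: the squares give (-221/513)^2*(e12)^2 + (-140/513)^2*(e23)^2 = 48841/263169*(-1) + 19600/263169*(+1) = -1/9 (each basis 2-blade squares to minus the product of its generators' squares); cross terms between blades sharing an index anticommute and cancel. So B^2 = -1/9.
Answer: rotation, certificate B^2 = -1/9. The scalar -1/9 is the complete invariant here: its sign names the subgroup type.


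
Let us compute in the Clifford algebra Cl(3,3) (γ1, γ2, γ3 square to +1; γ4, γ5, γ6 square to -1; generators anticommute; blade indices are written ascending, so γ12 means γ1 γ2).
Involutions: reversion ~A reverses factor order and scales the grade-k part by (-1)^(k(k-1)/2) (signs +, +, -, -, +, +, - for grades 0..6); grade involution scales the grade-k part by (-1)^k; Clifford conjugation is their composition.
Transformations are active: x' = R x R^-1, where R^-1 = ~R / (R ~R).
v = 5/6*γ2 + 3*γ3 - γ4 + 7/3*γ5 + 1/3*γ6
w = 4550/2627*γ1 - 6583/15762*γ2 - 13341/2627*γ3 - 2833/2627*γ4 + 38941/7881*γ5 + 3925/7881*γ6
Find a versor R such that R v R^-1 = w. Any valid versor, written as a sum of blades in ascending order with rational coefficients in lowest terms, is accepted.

Since q(v) = q(w) = 113/36, the sum R = v + w = 4550/2627*γ1 + 1092/2627*γ2 - 5460/2627*γ3 - 5460/2627*γ4 + 19110/2627*γ5 + 2184/2627*γ6 does the job whenever invertible.
Answer: 4550/2627*γ1 + 1092/2627*γ2 - 5460/2627*γ3 - 5460/2627*γ4 + 19110/2627*γ5 + 2184/2627*γ6


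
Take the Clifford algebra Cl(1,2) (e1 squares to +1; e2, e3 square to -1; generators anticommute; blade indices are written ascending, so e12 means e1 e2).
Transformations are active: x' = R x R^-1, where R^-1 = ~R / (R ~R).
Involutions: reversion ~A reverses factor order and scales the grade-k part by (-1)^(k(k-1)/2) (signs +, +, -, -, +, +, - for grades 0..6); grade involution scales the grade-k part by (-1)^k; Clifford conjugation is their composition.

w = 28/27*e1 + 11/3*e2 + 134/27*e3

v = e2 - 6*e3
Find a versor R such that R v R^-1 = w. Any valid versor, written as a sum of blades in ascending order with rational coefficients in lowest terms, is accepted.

Construction: equal norms (both -37) license R = v + w = 28/27*e1 + 14/3*e2 - 28/27*e3 — nothing changes along that direction, while (v - w)/2 changes sign, so v maps onto w.
Answer: 28/27*e1 + 14/3*e2 - 28/27*e3


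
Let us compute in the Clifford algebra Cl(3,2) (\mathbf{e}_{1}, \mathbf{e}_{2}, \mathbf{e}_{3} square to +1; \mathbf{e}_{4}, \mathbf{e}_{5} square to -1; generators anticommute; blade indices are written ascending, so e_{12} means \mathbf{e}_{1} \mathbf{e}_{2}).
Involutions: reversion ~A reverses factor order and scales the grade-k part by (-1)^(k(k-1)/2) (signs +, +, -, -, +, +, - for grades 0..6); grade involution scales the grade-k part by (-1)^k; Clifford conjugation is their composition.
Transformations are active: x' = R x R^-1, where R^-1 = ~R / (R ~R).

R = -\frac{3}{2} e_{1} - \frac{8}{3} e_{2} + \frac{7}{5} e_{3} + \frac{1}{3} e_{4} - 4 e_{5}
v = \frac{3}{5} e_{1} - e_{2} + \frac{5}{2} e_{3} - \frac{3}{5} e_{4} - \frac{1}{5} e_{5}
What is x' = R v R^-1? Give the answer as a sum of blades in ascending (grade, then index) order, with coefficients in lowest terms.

~R = -\frac{3}{2} e_{1} - \frac{8}{3} e_{2} + \frac{7}{5} e_{3} + \frac{1}{3} e_{4} - 4 e_{5}, and R ~R = -\frac{479}{100}, so R^-1 = ~R / (-\frac{479}{100}).
R v = \frac{14}{3} + \frac{31}{10} e_{12} - \frac{459}{100} e_{13} + \frac{7}{10} e_{14} + \frac{27}{10} e_{15} - \frac{79}{15} e_{23} + \frac{29}{15} e_{24} - \frac{52}{15} e_{25} - \frac{251}{150} e_{34} + \frac{243}{25} e_{35} - \frac{37}{15} e_{45}
Answer: \frac{5563}{2395} e_{1} + \frac{26711}{4311} e_{2} - \frac{15025}{2874} e_{3} - \frac{1067}{21555} e_{4} + \frac{57437}{7185} e_{5}


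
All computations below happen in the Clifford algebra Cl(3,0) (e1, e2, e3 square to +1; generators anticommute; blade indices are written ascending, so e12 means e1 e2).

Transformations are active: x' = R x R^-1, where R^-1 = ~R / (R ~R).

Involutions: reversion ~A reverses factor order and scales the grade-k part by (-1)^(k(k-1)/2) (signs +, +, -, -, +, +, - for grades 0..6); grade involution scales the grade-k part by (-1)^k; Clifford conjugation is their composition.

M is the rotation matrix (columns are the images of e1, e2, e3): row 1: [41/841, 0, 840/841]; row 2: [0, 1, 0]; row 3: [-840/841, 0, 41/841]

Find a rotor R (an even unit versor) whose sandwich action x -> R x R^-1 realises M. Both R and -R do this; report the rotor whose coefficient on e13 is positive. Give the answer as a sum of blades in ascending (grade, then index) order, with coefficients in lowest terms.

Method: write R = a + b12*e12 + b13*e13 + b23*e23 with a^2 + b12^2 + b13^2 + b23^2 = 1 (so R^-1 = ~R). Expanding the columns R e_j ~R gives tr M = 4a^2 - 1 and, from the antisymmetric part, M21 - M12 = -4a*b12, M13 - M31 = 4a*b13, M32 - M23 = -4a*b23.
Here tr M = 923/841, so a^2 = (1 + tr M)/4 = 441/841 and a = ±21/29. Taking a = 21/29: M21 - M12 = 0, M13 - M31 = 1680/841, M32 - M23 = 0, giving b12 = 0, b13 = 20/29, b23 = 0, i.e. R = 21/29 + 20/29*e13.
Its e13 coefficient is already positive.
Answer: 21/29 + 20/29*e13. Note: both R and -R realise this M (trace 923/841); the covering map identifies them, and the e13-coefficient sign is the tie-breaker.


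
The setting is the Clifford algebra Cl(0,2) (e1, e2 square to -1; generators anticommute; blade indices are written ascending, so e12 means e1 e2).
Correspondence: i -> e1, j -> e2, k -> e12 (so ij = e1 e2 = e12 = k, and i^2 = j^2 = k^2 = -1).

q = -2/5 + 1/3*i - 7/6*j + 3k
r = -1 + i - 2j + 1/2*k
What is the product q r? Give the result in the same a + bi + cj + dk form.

In blades: q = -2/5 + 1/3*e1 - 7/6*e2 + 3*e12, r = -1 + e1 - 2*e2 + 1/2*e12.
Distribute q over r term by term (generator squares from the signature, products reordered to ascending indices): (-2/5)*r = 2/5 - 2/5*e1 + 4/5*e2 - 1/5*e12; (1/3*e1)*r = -1/3 - 1/3*e1 - 1/6*e2 - 2/3*e12; (-7/6*e2)*r = -7/3 - 7/12*e1 + 7/6*e2 + 7/6*e12; (3*e12)*r = -3/2 + 6*e1 + 3*e2 - 3*e12.
Sum: -113/30 + 281/60*e1 + 24/5*e2 - 27/10*e12; translating back through the correspondence:
Answer: -113/30 + 281/60*i + 24/5*j - 27/10*k


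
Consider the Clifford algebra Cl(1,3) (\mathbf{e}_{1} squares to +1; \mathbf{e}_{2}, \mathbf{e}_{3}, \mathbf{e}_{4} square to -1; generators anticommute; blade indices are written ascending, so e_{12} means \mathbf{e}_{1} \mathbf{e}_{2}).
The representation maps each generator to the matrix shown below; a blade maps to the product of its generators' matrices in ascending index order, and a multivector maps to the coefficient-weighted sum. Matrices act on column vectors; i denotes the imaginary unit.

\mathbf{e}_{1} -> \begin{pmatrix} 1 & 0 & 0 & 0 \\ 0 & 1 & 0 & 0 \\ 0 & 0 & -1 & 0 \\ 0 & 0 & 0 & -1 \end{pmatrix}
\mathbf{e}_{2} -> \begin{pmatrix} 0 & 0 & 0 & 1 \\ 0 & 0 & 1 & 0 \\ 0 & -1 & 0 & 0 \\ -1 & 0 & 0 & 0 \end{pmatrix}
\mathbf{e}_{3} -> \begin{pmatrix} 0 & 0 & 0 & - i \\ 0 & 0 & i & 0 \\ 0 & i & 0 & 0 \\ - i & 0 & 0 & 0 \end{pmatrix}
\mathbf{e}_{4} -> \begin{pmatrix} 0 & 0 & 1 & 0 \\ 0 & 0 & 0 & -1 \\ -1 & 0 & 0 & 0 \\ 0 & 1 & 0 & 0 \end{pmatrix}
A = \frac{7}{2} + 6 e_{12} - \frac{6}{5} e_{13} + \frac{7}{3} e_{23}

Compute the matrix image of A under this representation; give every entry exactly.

Bivector images (products of the table entries): rho(e_{12}) = rho(\mathbf{e}_{1})rho(\mathbf{e}_{2}) = \begin{pmatrix} 0 & 0 & 0 & 1 \\ 0 & 0 & 1 & 0 \\ 0 & 1 & 0 & 0 \\ 1 & 0 & 0 & 0 \end{pmatrix}; rho(e_{13}) = rho(\mathbf{e}_{1})rho(\mathbf{e}_{3}) = \begin{pmatrix} 0 & 0 & 0 & - i \\ 0 & 0 & i & 0 \\ 0 & - i & 0 & 0 \\ i & 0 & 0 & 0 \end{pmatrix}; rho(e_{23}) = rho(\mathbf{e}_{2})rho(\mathbf{e}_{3}) = \begin{pmatrix} - i & 0 & 0 & 0 \\ 0 & i & 0 & 0 \\ 0 & 0 & - i & 0 \\ 0 & 0 & 0 & i \end{pmatrix}.
M = (\frac{7}{2})*1 + (6)*rho(e_{12}) + (-\frac{6}{5})*rho(e_{13}) + (\frac{7}{3})*rho(e_{23}), summed entrywise (1 is the identity matrix):
Answer: \begin{pmatrix} \frac{7}{2} - \frac{7 i}{3} & 0 & 0 & 6 + \frac{6 i}{5} \\ 0 & \frac{7}{2} + \frac{7 i}{3} & 6 - \frac{6 i}{5} & 0 \\ 0 & 6 + \frac{6 i}{5} & \frac{7}{2} - \frac{7 i}{3} & 0 \\ 6 - \frac{6 i}{5} & 0 & 0 & \frac{7}{2} + \frac{7 i}{3} \end{pmatrix}
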